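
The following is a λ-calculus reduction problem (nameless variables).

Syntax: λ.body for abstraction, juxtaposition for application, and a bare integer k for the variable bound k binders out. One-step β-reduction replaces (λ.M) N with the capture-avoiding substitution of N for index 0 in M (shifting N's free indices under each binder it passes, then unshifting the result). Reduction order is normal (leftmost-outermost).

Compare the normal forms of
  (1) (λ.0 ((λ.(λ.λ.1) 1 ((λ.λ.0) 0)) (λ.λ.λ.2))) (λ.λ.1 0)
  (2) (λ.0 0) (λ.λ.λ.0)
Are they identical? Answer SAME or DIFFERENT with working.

Answer: DIFFERENT — A ⇓ λ.λ.1 0, B ⇓ λ.λ.0

Working:
Term A:
  start: (λ.0 ((λ.(λ.λ.1) 1 ((λ.λ.0) 0)) (λ.λ.λ.2))) (λ.λ.1 0)
  →1  (λ.λ.1 0) ((λ.(λ.λ.1) (λ.λ.1 0) ((λ.λ.0) 0)) (λ.λ.λ.2))
  →2  λ.(λ.(λ.λ.1) (λ.λ.1 0) ((λ.λ.0) 0)) (λ.λ.λ.2) 0
  →3  λ.(λ.λ.1) (λ.λ.1 0) ((λ.λ.0) (λ.λ.λ.2)) 0
  →4  λ.(λ.λ.λ.1 0) ((λ.λ.0) (λ.λ.λ.2)) 0
  →5  λ.(λ.λ.1 0) 0
  →6  λ.λ.1 0

Term B:
  start: (λ.0 0) (λ.λ.λ.0)
  →1  (λ.λ.λ.0) (λ.λ.λ.0)
  →2  λ.λ.0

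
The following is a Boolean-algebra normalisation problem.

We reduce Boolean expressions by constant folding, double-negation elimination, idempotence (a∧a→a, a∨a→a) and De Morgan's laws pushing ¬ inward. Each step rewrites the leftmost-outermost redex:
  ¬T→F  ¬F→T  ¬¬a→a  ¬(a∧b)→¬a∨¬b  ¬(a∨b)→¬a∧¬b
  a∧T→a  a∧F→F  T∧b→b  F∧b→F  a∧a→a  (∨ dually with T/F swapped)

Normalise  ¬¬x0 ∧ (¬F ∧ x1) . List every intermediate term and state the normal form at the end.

Answer: normal form = x0 ∧ x1  (in 3 steps)

Working:
  start: ¬¬x0 ∧ (¬F ∧ x1)
  [1] x0 ∧ (¬F ∧ x1)
  [2] x0 ∧ (T ∧ x1)
  [3] x0 ∧ x1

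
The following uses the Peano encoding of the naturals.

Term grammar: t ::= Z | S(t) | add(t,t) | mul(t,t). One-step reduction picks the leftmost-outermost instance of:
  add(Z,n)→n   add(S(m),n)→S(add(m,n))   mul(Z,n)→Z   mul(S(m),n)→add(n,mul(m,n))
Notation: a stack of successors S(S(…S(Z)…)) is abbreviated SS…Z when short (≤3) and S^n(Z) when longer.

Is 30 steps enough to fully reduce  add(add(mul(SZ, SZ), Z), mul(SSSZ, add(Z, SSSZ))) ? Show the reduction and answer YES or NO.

Answer: YES — reaches normal form S^10(Z) in 27 ≤ 30 steps

Working:
  start: add(add(mul(SZ, SZ), Z), mul(SSSZ, add(Z, SSSZ)))
  step 1: add(add(add(SZ, mul(Z, SZ)), Z), mul(SSSZ, add(Z, SSSZ)))
  step 2: add(add(S(add(Z, mul(Z, SZ))), Z), mul(SSSZ, add(Z, SSSZ)))
  step 3: add(S(add(add(Z, mul(Z, SZ)), Z)), mul(SSSZ, add(Z, SSSZ)))
  step 4: S(add(add(add(Z, mul(Z, SZ)), Z), mul(SSSZ, add(Z, SSSZ))))
  step 5: S(add(add(mul(Z, SZ), Z), mul(SSSZ, add(Z, SSSZ))))
  step 6: S(add(add(Z, Z), mul(SSSZ, add(Z, SSSZ))))
  step 7: S(add(Z, mul(SSSZ, add(Z, SSSZ))))
  step 8: S(mul(SSSZ, add(Z, SSSZ)))
  step 9: S(add(add(Z, SSSZ), mul(SSZ, add(Z, SSSZ))))
  step 10: S(add(SSSZ, mul(SSZ, add(Z, SSSZ))))
  step 11: S(S(add(SSZ, mul(SSZ, add(Z, SSSZ)))))
  step 12: S(S(S(add(SZ, mul(SSZ, add(Z, SSSZ))))))
  step 13: S(S(S(S(add(Z, mul(SSZ, add(Z, SSSZ)))))))
  step 14: S(S(S(S(mul(SSZ, add(Z, SSSZ))))))
  step 15: S(S(S(S(add(add(Z, SSSZ), mul(SZ, add(Z, SSSZ)))))))
  step 16: S(S(S(S(add(SSSZ, mul(SZ, add(Z, SSSZ)))))))
  step 17: S(S(S(S(S(add(SSZ, mul(SZ, add(Z, SSSZ))))))))
  step 18: S(S(S(S(S(S(add(SZ, mul(SZ, add(Z, SSSZ)))))))))
  step 19: S(S(S(S(S(S(S(add(Z, mul(SZ, add(Z, SSSZ))))))))))
  step 20: S(S(S(S(S(S(S(mul(SZ, add(Z, SSSZ)))))))))
  step 21: S(S(S(S(S(S(S(add(add(Z, SSSZ), mul(Z, add(Z, SSSZ))))))))))
  step 22: S(S(S(S(S(S(S(add(SSSZ, mul(Z, add(Z, SSSZ))))))))))
  step 23: S(S(S(S(S(S(S(S(add(SSZ, mul(Z, add(Z, SSSZ)))))))))))
  step 24: S(S(S(S(S(S(S(S(S(add(SZ, mul(Z, add(Z, SSSZ))))))))))))
  step 25: S(S(S(S(S(S(S(S(S(S(add(Z, mul(Z, add(Z, SSSZ)))))))))))))
  step 26: S(S(S(S(S(S(S(S(S(S(mul(Z, add(Z, SSSZ))))))))))))
  step 27: S^10(Z)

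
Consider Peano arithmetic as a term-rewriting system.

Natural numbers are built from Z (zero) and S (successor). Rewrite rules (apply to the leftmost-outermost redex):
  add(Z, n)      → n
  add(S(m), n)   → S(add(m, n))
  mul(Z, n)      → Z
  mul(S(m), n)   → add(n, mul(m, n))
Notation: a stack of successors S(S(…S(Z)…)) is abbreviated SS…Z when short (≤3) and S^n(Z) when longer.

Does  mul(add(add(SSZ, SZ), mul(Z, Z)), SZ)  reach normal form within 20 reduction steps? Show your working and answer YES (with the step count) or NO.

  start: mul(add(add(SSZ, SZ), mul(Z, Z)), SZ)
  [1] mul(add(S(add(SZ, SZ)), mul(Z, Z)), SZ)
  [2] mul(S(add(add(SZ, SZ), mul(Z, Z))), SZ)
  [3] add(SZ, mul(add(add(SZ, SZ), mul(Z, Z)), SZ))
  [4] S(add(Z, mul(add(add(SZ, SZ), mul(Z, Z)), SZ)))
  [5] S(mul(add(add(SZ, SZ), mul(Z, Z)), SZ))
  [6] S(mul(add(S(add(Z, SZ)), mul(Z, Z)), SZ))
  [7] S(mul(S(add(add(Z, SZ), mul(Z, Z))), SZ))
  [8] S(add(SZ, mul(add(add(Z, SZ), mul(Z, Z)), SZ)))
  [9] S(S(add(Z, mul(add(add(Z, SZ), mul(Z, Z)), SZ))))
  [10] S(S(mul(add(add(Z, SZ), mul(Z, Z)), SZ)))
  [11] S(S(mul(add(SZ, mul(Z, Z)), SZ)))
  [12] S(S(mul(S(add(Z, mul(Z, Z))), SZ)))
  [13] S(S(add(SZ, mul(add(Z, mul(Z, Z)), SZ))))
  [14] S(S(S(add(Z, mul(add(Z, mul(Z, Z)), SZ)))))
  [15] S(S(S(mul(add(Z, mul(Z, Z)), SZ))))
  [16] S(S(S(mul(mul(Z, Z), SZ))))
  [17] S(S(S(mul(Z, SZ))))
  [18] SSSZ

Answer: YES — reaches normal form SSSZ in 18 ≤ 20 steps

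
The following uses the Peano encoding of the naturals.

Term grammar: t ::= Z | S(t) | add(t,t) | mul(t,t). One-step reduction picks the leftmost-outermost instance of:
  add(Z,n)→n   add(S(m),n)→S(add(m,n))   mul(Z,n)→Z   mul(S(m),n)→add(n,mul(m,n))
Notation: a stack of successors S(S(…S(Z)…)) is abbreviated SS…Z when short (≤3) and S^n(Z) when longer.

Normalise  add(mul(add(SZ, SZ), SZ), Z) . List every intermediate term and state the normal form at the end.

  start: add(mul(add(SZ, SZ), SZ), Z)
  [1] add(mul(S(add(Z, SZ)), SZ), Z)
  [2] add(add(SZ, mul(add(Z, SZ), SZ)), Z)
  [3] add(S(add(Z, mul(add(Z, SZ), SZ))), Z)
  [4] S(add(add(Z, mul(add(Z, SZ), SZ)), Z))
  [5] S(add(mul(add(Z, SZ), SZ), Z))
  [6] S(add(mul(SZ, SZ), Z))
  [7] S(add(add(SZ, mul(Z, SZ)), Z))
  [8] S(add(S(add(Z, mul(Z, SZ))), Z))
  [9] S(S(add(add(Z, mul(Z, SZ)), Z)))
  [10] S(S(add(mul(Z, SZ), Z)))
  [11] S(S(add(Z, Z)))
  [12] SSZ

Answer: normal form = SSZ  (in 12 steps)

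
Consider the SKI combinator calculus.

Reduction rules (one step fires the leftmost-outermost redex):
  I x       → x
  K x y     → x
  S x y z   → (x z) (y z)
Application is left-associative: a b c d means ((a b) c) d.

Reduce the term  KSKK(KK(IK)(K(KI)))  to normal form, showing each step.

Answer: normal form = SK(K(K(KI)))  (in 2 steps)

Working:
  start: KSKK(KK(IK)(K(KI)))
  step 1: SK(KK(IK)(K(KI)))
  step 2: SK(K(K(KI)))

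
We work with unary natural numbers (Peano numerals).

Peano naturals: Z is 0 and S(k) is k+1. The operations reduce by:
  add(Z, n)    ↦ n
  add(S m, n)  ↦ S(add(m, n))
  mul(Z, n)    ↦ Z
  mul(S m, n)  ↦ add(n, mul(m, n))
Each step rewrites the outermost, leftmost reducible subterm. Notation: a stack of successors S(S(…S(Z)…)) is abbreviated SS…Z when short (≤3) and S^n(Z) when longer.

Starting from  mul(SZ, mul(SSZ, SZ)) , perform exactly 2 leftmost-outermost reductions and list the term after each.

Answer: after 2 steps: add(add(SZ, mul(SZ, SZ)), mul(Z, mul(SSZ, SZ)))

Working:
  start: mul(SZ, mul(SSZ, SZ))
  →1  add(mul(SSZ, SZ), mul(Z, mul(SSZ, SZ)))
  →2  add(add(SZ, mul(SZ, SZ)), mul(Z, mul(SSZ, SZ)))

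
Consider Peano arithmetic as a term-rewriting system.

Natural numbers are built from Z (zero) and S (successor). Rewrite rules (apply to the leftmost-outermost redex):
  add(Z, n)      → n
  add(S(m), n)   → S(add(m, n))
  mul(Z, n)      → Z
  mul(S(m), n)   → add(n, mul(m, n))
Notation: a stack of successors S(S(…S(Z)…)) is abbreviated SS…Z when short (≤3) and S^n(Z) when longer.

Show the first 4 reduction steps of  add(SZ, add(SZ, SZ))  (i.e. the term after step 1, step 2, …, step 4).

Answer: after 4 steps: SSSZ

Derivation:
  start: add(SZ, add(SZ, SZ))
  [1] S(add(Z, add(SZ, SZ)))
  [2] S(add(SZ, SZ))
  [3] S(S(add(Z, SZ)))
  [4] SSSZ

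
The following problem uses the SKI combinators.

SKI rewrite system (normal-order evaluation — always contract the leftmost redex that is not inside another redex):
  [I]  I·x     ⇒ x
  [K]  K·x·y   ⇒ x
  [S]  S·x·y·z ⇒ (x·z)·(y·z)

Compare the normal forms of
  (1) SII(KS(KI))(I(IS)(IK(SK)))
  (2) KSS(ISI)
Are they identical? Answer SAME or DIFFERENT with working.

Answer: DIFFERENT — A ⇓ SS(S(K(SK))), B ⇓ S(SI)

Working:
Term A:
  start: SII(KS(KI))(I(IS)(IK(SK)))
  [1] I(KS(KI))(I(KS(KI)))(I(IS)(IK(SK)))
  [2] KS(KI)(I(KS(KI)))(I(IS)(IK(SK)))
  [3] S(I(KS(KI)))(I(IS)(IK(SK)))
  [4] S(KS(KI))(I(IS)(IK(SK)))
  [5] SS(I(IS)(IK(SK)))
  [6] SS(IS(IK(SK)))
  [7] SS(S(IK(SK)))
  [8] SS(S(K(SK)))

Term B:
  start: KSS(ISI)
  [1] S(ISI)
  [2] S(SI)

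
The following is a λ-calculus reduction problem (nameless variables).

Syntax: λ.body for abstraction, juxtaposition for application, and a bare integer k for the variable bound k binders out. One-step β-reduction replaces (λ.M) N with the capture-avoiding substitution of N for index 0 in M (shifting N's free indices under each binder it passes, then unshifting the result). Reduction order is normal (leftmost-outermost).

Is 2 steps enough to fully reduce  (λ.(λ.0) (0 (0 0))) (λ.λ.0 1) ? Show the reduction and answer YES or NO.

Answer: NO — after 2 steps the term is (λ.λ.0 1) ((λ.λ.0 1) (λ.λ.0 1)), not yet normal

Derivation:
  start: (λ.(λ.0) (0 (0 0))) (λ.λ.0 1)
  →1  (λ.0) ((λ.λ.0 1) ((λ.λ.0 1) (λ.λ.0 1)))
  →2  (λ.λ.0 1) ((λ.λ.0 1) (λ.λ.0 1))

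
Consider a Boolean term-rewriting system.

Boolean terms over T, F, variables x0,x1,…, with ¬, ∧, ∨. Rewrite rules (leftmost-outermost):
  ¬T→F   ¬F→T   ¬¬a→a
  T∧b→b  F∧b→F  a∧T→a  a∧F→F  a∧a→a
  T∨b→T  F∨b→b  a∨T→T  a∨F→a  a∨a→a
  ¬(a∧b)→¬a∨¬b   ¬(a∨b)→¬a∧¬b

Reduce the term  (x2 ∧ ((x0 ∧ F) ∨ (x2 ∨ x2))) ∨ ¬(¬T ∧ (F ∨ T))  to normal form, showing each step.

Answer: normal form = T  (in 8 steps)

Derivation:
  start: (x2 ∧ ((x0 ∧ F) ∨ (x2 ∨ x2))) ∨ ¬(¬T ∧ (F ∨ T))
  →1  (x2 ∧ (F ∨ (x2 ∨ x2))) ∨ ¬(¬T ∧ (F ∨ T))
  →2  (x2 ∧ (x2 ∨ x2)) ∨ ¬(¬T ∧ (F ∨ T))
  →3  (x2 ∧ x2) ∨ ¬(¬T ∧ (F ∨ T))
  →4  x2 ∨ ¬(¬T ∧ (F ∨ T))
  →5  x2 ∨ (¬¬T ∨ ¬(F ∨ T))
  →6  x2 ∨ (T ∨ ¬(F ∨ T))
  →7  x2 ∨ T
  →8  T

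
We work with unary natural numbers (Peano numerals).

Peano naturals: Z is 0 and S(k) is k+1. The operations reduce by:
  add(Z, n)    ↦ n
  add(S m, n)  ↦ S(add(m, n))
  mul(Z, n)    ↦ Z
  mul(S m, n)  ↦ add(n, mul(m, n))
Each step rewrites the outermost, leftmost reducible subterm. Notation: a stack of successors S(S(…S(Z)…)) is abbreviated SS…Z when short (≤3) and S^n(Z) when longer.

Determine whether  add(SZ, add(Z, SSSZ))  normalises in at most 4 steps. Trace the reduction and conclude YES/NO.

Answer: YES — reaches normal form S^4(Z) in 3 ≤ 4 steps

Derivation:
  start: add(SZ, add(Z, SSSZ))
  →1  S(add(Z, add(Z, SSSZ)))
  →2  S(add(Z, SSSZ))
  →3  S^4(Z)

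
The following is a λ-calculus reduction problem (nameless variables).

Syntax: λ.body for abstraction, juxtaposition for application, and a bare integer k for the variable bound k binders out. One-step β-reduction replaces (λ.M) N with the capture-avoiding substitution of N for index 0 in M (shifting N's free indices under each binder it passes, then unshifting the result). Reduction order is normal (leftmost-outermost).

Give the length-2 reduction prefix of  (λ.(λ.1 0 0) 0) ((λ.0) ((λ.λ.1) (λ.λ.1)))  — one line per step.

  start: (λ.(λ.1 0 0) 0) ((λ.0) ((λ.λ.1) (λ.λ.1)))
  →1  (λ.(λ.0) ((λ.λ.1) (λ.λ.1)) 0 0) ((λ.0) ((λ.λ.1) (λ.λ.1)))
  →2  (λ.0) ((λ.λ.1) (λ.λ.1)) ((λ.0) ((λ.λ.1) (λ.λ.1))) ((λ.0) ((λ.λ.1) (λ.λ.1)))

Answer: after 2 steps: (λ.0) ((λ.λ.1) (λ.λ.1)) ((λ.0) ((λ.λ.1) (λ.λ.1))) ((λ.0) ((λ.λ.1) (λ.λ.1)))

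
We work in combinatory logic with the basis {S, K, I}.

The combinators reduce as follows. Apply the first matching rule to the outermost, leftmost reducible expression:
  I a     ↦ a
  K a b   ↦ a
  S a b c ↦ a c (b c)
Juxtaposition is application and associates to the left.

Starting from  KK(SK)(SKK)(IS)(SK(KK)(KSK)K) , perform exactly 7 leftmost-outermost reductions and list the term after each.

Answer: after 7 steps: SK

Derivation:
  start: KK(SK)(SKK)(IS)(SK(KK)(KSK)K)
  step 1: K(SKK)(IS)(SK(KK)(KSK)K)
  step 2: SKK(SK(KK)(KSK)K)
  step 3: K(SK(KK)(KSK)K)(K(SK(KK)(KSK)K))
  step 4: SK(KK)(KSK)K
  step 5: K(KSK)(KK(KSK))K
  step 6: KSKK
  step 7: SK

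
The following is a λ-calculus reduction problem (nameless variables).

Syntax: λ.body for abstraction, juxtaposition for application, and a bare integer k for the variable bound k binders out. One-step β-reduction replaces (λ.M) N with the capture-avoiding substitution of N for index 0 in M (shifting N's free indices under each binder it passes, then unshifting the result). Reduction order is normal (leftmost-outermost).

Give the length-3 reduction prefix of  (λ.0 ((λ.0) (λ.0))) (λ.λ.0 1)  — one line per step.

Answer: after 3 steps: λ.0 (λ.0)

Working:
  start: (λ.0 ((λ.0) (λ.0))) (λ.λ.0 1)
  [1] (λ.λ.0 1) ((λ.0) (λ.0))
  [2] λ.0 ((λ.0) (λ.0))
  [3] λ.0 (λ.0)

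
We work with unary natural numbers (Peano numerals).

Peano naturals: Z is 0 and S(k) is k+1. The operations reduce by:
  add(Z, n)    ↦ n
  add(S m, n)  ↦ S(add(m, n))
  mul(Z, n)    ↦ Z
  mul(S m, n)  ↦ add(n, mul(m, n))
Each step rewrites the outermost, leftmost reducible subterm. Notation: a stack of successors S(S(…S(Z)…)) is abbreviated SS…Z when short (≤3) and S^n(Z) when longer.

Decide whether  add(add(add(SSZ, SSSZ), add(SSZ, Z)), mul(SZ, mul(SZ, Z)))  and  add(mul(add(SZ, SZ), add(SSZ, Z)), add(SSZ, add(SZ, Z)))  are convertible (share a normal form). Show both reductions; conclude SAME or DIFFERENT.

Term A:
  start: add(add(add(SSZ, SSSZ), add(SSZ, Z)), mul(SZ, mul(SZ, Z)))
  →1  add(add(S(add(SZ, SSSZ)), add(SSZ, Z)), mul(SZ, mul(SZ, Z)))
  →2  add(S(add(add(SZ, SSSZ), add(SSZ, Z))), mul(SZ, mul(SZ, Z)))
  →3  S(add(add(add(SZ, SSSZ), add(SSZ, Z)), mul(SZ, mul(SZ, Z))))
  →4  S(add(add(S(add(Z, SSSZ)), add(SSZ, Z)), mul(SZ, mul(SZ, Z))))
  →5  S(add(S(add(add(Z, SSSZ), add(SSZ, Z))), mul(SZ, mul(SZ, Z))))
  →6  S(S(add(add(add(Z, SSSZ), add(SSZ, Z)), mul(SZ, mul(SZ, Z)))))
  →7  S(S(add(add(SSSZ, add(SSZ, Z)), mul(SZ, mul(SZ, Z)))))
  →8  S(S(add(S(add(SSZ, add(SSZ, Z))), mul(SZ, mul(SZ, Z)))))
  →9  S(S(S(add(add(SSZ, add(SSZ, Z)), mul(SZ, mul(SZ, Z))))))
  →10  S(S(S(add(S(add(SZ, add(SSZ, Z))), mul(SZ, mul(SZ, Z))))))
  →11  S(S(S(S(add(add(SZ, add(SSZ, Z)), mul(SZ, mul(SZ, Z)))))))
  →12  S(S(S(S(add(S(add(Z, add(SSZ, Z))), mul(SZ, mul(SZ, Z)))))))
  →13  S(S(S(S(S(add(add(Z, add(SSZ, Z)), mul(SZ, mul(SZ, Z))))))))
  →14  S(S(S(S(S(add(add(SSZ, Z), mul(SZ, mul(SZ, Z))))))))
  →15  S(S(S(S(S(add(S(add(SZ, Z)), mul(SZ, mul(SZ, Z))))))))
  →16  S(S(S(S(S(S(add(add(SZ, Z), mul(SZ, mul(SZ, Z)))))))))
  →17  S(S(S(S(S(S(add(S(add(Z, Z)), mul(SZ, mul(SZ, Z)))))))))
  →18  S(S(S(S(S(S(S(add(add(Z, Z), mul(SZ, mul(SZ, Z))))))))))
  →19  S(S(S(S(S(S(S(add(Z, mul(SZ, mul(SZ, Z))))))))))
  →20  S(S(S(S(S(S(S(mul(SZ, mul(SZ, Z)))))))))
  →21  S(S(S(S(S(S(S(add(mul(SZ, Z), mul(Z, mul(SZ, Z))))))))))
  →22  S(S(S(S(S(S(S(add(add(Z, mul(Z, Z)), mul(Z, mul(SZ, Z))))))))))
  →23  S(S(S(S(S(S(S(add(mul(Z, Z), mul(Z, mul(SZ, Z))))))))))
  →24  S(S(S(S(S(S(S(add(Z, mul(Z, mul(SZ, Z))))))))))
  →25  S(S(S(S(S(S(S(mul(Z, mul(SZ, Z)))))))))
  →26  S^7(Z)

Term B:
  start: add(mul(add(SZ, SZ), add(SSZ, Z)), add(SSZ, add(SZ, Z)))
  →1  add(mul(S(add(Z, SZ)), add(SSZ, Z)), add(SSZ, add(SZ, Z)))
  →2  add(add(add(SSZ, Z), mul(add(Z, SZ), add(SSZ, Z))), add(SSZ, add(SZ, Z)))
  →3  add(add(S(add(SZ, Z)), mul(add(Z, SZ), add(SSZ, Z))), add(SSZ, add(SZ, Z)))
  →4  add(S(add(add(SZ, Z), mul(add(Z, SZ), add(SSZ, Z)))), add(SSZ, add(SZ, Z)))
  →5  S(add(add(add(SZ, Z), mul(add(Z, SZ), add(SSZ, Z))), add(SSZ, add(SZ, Z))))
  →6  S(add(add(S(add(Z, Z)), mul(add(Z, SZ), add(SSZ, Z))), add(SSZ, add(SZ, Z))))
  →7  S(add(S(add(add(Z, Z), mul(add(Z, SZ), add(SSZ, Z)))), add(SSZ, add(SZ, Z))))
  →8  S(S(add(add(add(Z, Z), mul(add(Z, SZ), add(SSZ, Z))), add(SSZ, add(SZ, Z)))))
  →9  S(S(add(add(Z, mul(add(Z, SZ), add(SSZ, Z))), add(SSZ, add(SZ, Z)))))
  →10  S(S(add(mul(add(Z, SZ), add(SSZ, Z)), add(SSZ, add(SZ, Z)))))
  →11  S(S(add(mul(SZ, add(SSZ, Z)), add(SSZ, add(SZ, Z)))))
  →12  S(S(add(add(add(SSZ, Z), mul(Z, add(SSZ, Z))), add(SSZ, add(SZ, Z)))))
  →13  S(S(add(add(S(add(SZ, Z)), mul(Z, add(SSZ, Z))), add(SSZ, add(SZ, Z)))))
  →14  S(S(add(S(add(add(SZ, Z), mul(Z, add(SSZ, Z)))), add(SSZ, add(SZ, Z)))))
  →15  S(S(S(add(add(add(SZ, Z), mul(Z, add(SSZ, Z))), add(SSZ, add(SZ, Z))))))
  →16  S(S(S(add(add(S(add(Z, Z)), mul(Z, add(SSZ, Z))), add(SSZ, add(SZ, Z))))))
  →17  S(S(S(add(S(add(add(Z, Z), mul(Z, add(SSZ, Z)))), add(SSZ, add(SZ, Z))))))
  →18  S(S(S(S(add(add(add(Z, Z), mul(Z, add(SSZ, Z))), add(SSZ, add(SZ, Z)))))))
  →19  S(S(S(S(add(add(Z, mul(Z, add(SSZ, Z))), add(SSZ, add(SZ, Z)))))))
  →20  S(S(S(S(add(mul(Z, add(SSZ, Z)), add(SSZ, add(SZ, Z)))))))
  →21  S(S(S(S(add(Z, add(SSZ, add(SZ, Z)))))))
  →22  S(S(S(S(add(SSZ, add(SZ, Z))))))
  →23  S(S(S(S(S(add(SZ, add(SZ, Z)))))))
  →24  S(S(S(S(S(S(add(Z, add(SZ, Z))))))))
  →25  S(S(S(S(S(S(add(SZ, Z)))))))
  →26  S(S(S(S(S(S(S(add(Z, Z))))))))
  →27  S^7(Z)

Answer: SAME — A ⇓ S^7(Z), B ⇓ S^7(Z)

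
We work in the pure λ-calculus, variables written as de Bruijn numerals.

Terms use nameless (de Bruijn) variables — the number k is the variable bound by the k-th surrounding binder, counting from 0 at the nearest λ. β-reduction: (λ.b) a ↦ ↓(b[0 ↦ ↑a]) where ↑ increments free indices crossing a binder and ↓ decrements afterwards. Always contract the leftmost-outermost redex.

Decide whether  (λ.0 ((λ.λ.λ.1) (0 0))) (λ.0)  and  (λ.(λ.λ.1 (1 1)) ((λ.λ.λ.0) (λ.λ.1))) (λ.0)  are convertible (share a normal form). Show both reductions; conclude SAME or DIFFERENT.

Answer: DIFFERENT — A ⇓ λ.λ.1, B ⇓ λ.λ.0

Reduction:
Term A:
  start: (λ.0 ((λ.λ.λ.1) (0 0))) (λ.0)
  [1] (λ.0) ((λ.λ.λ.1) ((λ.0) (λ.0)))
  [2] (λ.λ.λ.1) ((λ.0) (λ.0))
  [3] λ.λ.1

Term B:
  start: (λ.(λ.λ.1 (1 1)) ((λ.λ.λ.0) (λ.λ.1))) (λ.0)
  [1] (λ.λ.1 (1 1)) ((λ.λ.λ.0) (λ.λ.1))
  [2] λ.(λ.λ.λ.0) (λ.λ.1) ((λ.λ.λ.0) (λ.λ.1) ((λ.λ.λ.0) (λ.λ.1)))
  [3] λ.(λ.λ.0) ((λ.λ.λ.0) (λ.λ.1) ((λ.λ.λ.0) (λ.λ.1)))
  [4] λ.λ.0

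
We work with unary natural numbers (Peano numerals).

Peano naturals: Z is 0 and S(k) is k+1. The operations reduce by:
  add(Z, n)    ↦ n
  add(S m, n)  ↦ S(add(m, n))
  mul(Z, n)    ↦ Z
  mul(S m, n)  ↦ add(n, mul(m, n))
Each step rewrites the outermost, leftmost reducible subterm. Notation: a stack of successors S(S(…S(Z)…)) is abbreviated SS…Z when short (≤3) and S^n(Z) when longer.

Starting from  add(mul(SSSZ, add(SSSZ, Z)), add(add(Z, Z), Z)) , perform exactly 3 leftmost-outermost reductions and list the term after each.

Answer: after 3 steps: add(S(add(add(SSZ, Z), mul(SSZ, add(SSSZ, Z)))), add(add(Z, Z), Z))

Working:
  start: add(mul(SSSZ, add(SSSZ, Z)), add(add(Z, Z), Z))
  →1  add(add(add(SSSZ, Z), mul(SSZ, add(SSSZ, Z))), add(add(Z, Z), Z))
  →2  add(add(S(add(SSZ, Z)), mul(SSZ, add(SSSZ, Z))), add(add(Z, Z), Z))
  →3  add(S(add(add(SSZ, Z), mul(SSZ, add(SSSZ, Z)))), add(add(Z, Z), Z))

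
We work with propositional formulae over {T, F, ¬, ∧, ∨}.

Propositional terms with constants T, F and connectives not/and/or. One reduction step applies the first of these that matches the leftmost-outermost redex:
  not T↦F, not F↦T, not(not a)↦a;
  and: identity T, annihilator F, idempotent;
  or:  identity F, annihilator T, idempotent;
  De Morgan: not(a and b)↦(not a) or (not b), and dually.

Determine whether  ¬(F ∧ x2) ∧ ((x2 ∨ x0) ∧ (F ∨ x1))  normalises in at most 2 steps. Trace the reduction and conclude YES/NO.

  start: ¬(F ∧ x2) ∧ ((x2 ∨ x0) ∧ (F ∨ x1))
  step 1: (¬F ∨ ¬x2) ∧ ((x2 ∨ x0) ∧ (F ∨ x1))
  step 2: (T ∨ ¬x2) ∧ ((x2 ∨ x0) ∧ (F ∨ x1))

Answer: NO — after 2 steps the term is (T ∨ ¬x2) ∧ ((x2 ∨ x0) ∧ (F ∨ x1)), not yet normal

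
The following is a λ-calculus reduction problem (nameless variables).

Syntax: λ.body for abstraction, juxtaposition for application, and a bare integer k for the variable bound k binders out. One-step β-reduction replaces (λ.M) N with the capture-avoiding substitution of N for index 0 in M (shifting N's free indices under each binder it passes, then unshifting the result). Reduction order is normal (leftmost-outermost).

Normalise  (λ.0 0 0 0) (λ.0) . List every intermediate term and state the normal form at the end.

Answer: normal form = λ.0  (in 4 steps)

Reduction:
  start: (λ.0 0 0 0) (λ.0)
  step 1: (λ.0) (λ.0) (λ.0) (λ.0)
  step 2: (λ.0) (λ.0) (λ.0)
  step 3: (λ.0) (λ.0)
  step 4: λ.0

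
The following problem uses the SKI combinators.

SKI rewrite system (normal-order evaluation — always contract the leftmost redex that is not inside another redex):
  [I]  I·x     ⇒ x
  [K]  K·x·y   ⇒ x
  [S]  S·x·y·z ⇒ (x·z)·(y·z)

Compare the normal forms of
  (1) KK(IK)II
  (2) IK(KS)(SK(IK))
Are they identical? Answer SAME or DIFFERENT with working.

Answer: DIFFERENT — A ⇓ I, B ⇓ KS

Working:
Term A:
  start: KK(IK)II
  step 1: KII
  step 2: I

Term B:
  start: IK(KS)(SK(IK))
  step 1: K(KS)(SK(IK))
  step 2: KS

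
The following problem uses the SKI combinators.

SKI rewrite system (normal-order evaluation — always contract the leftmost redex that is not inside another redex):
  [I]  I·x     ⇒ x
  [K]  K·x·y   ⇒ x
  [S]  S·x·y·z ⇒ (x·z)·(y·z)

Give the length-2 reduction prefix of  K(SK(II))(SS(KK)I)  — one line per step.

Answer: after 2 steps: SKI

Derivation:
  start: K(SK(II))(SS(KK)I)
  [1] SK(II)
  [2] SKI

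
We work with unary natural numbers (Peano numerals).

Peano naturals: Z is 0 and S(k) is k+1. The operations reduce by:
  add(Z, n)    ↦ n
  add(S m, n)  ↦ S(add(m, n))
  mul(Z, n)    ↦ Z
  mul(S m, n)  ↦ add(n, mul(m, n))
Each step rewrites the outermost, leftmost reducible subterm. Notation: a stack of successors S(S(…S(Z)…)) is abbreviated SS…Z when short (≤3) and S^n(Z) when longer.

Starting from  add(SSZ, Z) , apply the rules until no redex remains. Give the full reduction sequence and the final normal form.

Answer: normal form = SSZ  (in 3 steps)

Derivation:
  start: add(SSZ, Z)
  [1] S(add(SZ, Z))
  [2] S(S(add(Z, Z)))
  [3] SSZ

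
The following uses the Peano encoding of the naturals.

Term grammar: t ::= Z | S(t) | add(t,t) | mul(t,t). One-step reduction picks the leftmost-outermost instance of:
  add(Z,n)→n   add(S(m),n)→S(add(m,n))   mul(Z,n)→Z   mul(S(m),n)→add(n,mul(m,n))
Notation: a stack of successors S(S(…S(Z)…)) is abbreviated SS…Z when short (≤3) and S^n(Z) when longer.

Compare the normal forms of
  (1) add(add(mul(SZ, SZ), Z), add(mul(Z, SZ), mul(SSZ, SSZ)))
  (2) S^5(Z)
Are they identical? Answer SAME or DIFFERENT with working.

Term A:
  start: add(add(mul(SZ, SZ), Z), add(mul(Z, SZ), mul(SSZ, SSZ)))
  →1  add(add(add(SZ, mul(Z, SZ)), Z), add(mul(Z, SZ), mul(SSZ, SSZ)))
  →2  add(add(S(add(Z, mul(Z, SZ))), Z), add(mul(Z, SZ), mul(SSZ, SSZ)))
  →3  add(S(add(add(Z, mul(Z, SZ)), Z)), add(mul(Z, SZ), mul(SSZ, SSZ)))
  →4  S(add(add(add(Z, mul(Z, SZ)), Z), add(mul(Z, SZ), mul(SSZ, SSZ))))
  →5  S(add(add(mul(Z, SZ), Z), add(mul(Z, SZ), mul(SSZ, SSZ))))
  →6  S(add(add(Z, Z), add(mul(Z, SZ), mul(SSZ, SSZ))))
  →7  S(add(Z, add(mul(Z, SZ), mul(SSZ, SSZ))))
  →8  S(add(mul(Z, SZ), mul(SSZ, SSZ)))
  →9  S(add(Z, mul(SSZ, SSZ)))
  →10  S(mul(SSZ, SSZ))
  →11  S(add(SSZ, mul(SZ, SSZ)))
  →12  S(S(add(SZ, mul(SZ, SSZ))))
  →13  S(S(S(add(Z, mul(SZ, SSZ)))))
  →14  S(S(S(mul(SZ, SSZ))))
  →15  S(S(S(add(SSZ, mul(Z, SSZ)))))
  →16  S(S(S(S(add(SZ, mul(Z, SSZ))))))
  →17  S(S(S(S(S(add(Z, mul(Z, SSZ)))))))
  →18  S(S(S(S(S(mul(Z, SSZ))))))
  →19  S^5(Z)

Term B:
  start: S^5(Z)

Answer: SAME — A ⇓ S^5(Z), B ⇓ S^5(Z)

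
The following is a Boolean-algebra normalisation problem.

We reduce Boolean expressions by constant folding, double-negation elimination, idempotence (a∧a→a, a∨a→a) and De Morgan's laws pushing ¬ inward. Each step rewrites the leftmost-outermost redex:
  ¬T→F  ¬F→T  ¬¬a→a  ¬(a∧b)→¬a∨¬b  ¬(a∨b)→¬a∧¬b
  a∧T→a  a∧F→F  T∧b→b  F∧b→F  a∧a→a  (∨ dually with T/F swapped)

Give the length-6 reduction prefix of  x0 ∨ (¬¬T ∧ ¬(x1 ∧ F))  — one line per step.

  start: x0 ∨ (¬¬T ∧ ¬(x1 ∧ F))
  [1] x0 ∨ (T ∧ ¬(x1 ∧ F))
  [2] x0 ∨ ¬(x1 ∧ F)
  [3] x0 ∨ (¬x1 ∨ ¬F)
  [4] x0 ∨ (¬x1 ∨ T)
  [5] x0 ∨ T
  [6] T

Answer: after 6 steps: T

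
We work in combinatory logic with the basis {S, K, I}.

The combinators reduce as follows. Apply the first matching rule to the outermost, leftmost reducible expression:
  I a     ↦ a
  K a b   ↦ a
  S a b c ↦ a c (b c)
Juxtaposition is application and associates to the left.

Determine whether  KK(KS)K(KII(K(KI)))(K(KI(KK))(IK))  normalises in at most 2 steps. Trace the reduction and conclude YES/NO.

Answer: NO — after 2 steps the term is K(K(KI(KK))(IK)), not yet normal

Reduction:
  start: KK(KS)K(KII(K(KI)))(K(KI(KK))(IK))
  →1  KK(KII(K(KI)))(K(KI(KK))(IK))
  →2  K(K(KI(KK))(IK))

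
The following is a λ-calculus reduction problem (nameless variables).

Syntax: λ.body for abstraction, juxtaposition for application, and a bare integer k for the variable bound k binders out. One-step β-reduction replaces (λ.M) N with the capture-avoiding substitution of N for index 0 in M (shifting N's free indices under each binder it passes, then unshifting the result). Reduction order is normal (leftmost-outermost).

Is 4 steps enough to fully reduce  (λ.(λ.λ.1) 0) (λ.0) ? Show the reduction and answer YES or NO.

  start: (λ.(λ.λ.1) 0) (λ.0)
  [1] (λ.λ.1) (λ.0)
  [2] λ.λ.0

Answer: YES — reaches normal form λ.λ.0 in 2 ≤ 4 steps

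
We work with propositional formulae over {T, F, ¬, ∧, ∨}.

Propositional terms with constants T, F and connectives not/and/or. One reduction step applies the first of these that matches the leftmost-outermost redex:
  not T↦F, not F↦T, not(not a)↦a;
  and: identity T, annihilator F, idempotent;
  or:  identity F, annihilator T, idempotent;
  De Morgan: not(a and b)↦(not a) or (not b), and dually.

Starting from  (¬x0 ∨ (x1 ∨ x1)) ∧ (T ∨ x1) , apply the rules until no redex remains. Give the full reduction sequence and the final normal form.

  start: (¬x0 ∨ (x1 ∨ x1)) ∧ (T ∨ x1)
  [1] (¬x0 ∨ x1) ∧ (T ∨ x1)
  [2] (¬x0 ∨ x1) ∧ T
  [3] ¬x0 ∨ x1

Answer: normal form = ¬x0 ∨ x1  (in 3 steps)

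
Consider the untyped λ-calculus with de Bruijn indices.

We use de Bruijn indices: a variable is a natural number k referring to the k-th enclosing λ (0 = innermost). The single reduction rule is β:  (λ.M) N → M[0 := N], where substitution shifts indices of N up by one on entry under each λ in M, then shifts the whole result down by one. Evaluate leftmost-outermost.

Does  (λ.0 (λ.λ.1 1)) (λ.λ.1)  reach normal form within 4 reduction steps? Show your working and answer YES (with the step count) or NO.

Answer: YES — reaches normal form λ.λ.λ.1 1 in 2 ≤ 4 steps

Derivation:
  start: (λ.0 (λ.λ.1 1)) (λ.λ.1)
  step 1: (λ.λ.1) (λ.λ.1 1)
  step 2: λ.λ.λ.1 1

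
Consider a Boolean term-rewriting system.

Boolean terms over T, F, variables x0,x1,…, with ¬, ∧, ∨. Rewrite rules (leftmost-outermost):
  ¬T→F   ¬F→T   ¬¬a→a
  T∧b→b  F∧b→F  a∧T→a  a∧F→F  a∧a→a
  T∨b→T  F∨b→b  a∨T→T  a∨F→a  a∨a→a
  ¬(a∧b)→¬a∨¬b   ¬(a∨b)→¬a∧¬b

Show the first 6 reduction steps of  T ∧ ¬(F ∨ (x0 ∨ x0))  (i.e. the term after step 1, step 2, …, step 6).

Answer: after 6 steps: ¬x0

Derivation:
  start: T ∧ ¬(F ∨ (x0 ∨ x0))
  [1] ¬(F ∨ (x0 ∨ x0))
  [2] ¬F ∧ ¬(x0 ∨ x0)
  [3] T ∧ ¬(x0 ∨ x0)
  [4] ¬(x0 ∨ x0)
  [5] ¬x0 ∧ ¬x0
  [6] ¬x0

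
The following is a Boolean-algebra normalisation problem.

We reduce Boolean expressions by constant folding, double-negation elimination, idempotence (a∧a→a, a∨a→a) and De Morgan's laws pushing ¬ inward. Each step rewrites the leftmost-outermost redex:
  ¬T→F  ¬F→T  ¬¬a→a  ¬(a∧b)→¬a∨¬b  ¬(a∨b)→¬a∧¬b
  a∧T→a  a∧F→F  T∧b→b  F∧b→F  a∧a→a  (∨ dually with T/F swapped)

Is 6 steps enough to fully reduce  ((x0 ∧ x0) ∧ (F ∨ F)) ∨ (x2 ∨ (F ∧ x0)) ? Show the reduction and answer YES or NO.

  start: ((x0 ∧ x0) ∧ (F ∨ F)) ∨ (x2 ∨ (F ∧ x0))
  [1] (x0 ∧ (F ∨ F)) ∨ (x2 ∨ (F ∧ x0))
  [2] (x0 ∧ F) ∨ (x2 ∨ (F ∧ x0))
  [3] F ∨ (x2 ∨ (F ∧ x0))
  [4] x2 ∨ (F ∧ x0)
  [5] x2 ∨ F
  [6] x2

Answer: YES — reaches normal form x2 in 6 ≤ 6 steps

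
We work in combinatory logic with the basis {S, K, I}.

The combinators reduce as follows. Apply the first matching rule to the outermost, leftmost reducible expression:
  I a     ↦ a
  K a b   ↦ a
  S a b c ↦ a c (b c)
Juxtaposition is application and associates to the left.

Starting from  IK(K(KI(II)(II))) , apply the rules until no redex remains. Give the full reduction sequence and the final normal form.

  start: IK(K(KI(II)(II)))
  →1  K(K(KI(II)(II)))
  →2  K(K(I(II)))
  →3  K(K(II))
  →4  K(KI)

Answer: normal form = K(KI)  (in 4 steps)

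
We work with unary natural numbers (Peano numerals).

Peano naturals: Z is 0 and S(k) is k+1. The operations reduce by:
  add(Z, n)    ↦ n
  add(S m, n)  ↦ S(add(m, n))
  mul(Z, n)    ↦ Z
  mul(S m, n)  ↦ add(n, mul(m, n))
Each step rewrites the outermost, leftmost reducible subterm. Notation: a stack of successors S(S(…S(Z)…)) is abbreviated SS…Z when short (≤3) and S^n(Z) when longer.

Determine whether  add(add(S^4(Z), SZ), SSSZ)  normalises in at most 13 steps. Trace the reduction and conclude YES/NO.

  start: add(add(S^4(Z), SZ), SSSZ)
  [1] add(S(add(SSSZ, SZ)), SSSZ)
  [2] S(add(add(SSSZ, SZ), SSSZ))
  [3] S(add(S(add(SSZ, SZ)), SSSZ))
  [4] S(S(add(add(SSZ, SZ), SSSZ)))
  [5] S(S(add(S(add(SZ, SZ)), SSSZ)))
  [6] S(S(S(add(add(SZ, SZ), SSSZ))))
  [7] S(S(S(add(S(add(Z, SZ)), SSSZ))))
  [8] S(S(S(S(add(add(Z, SZ), SSSZ)))))
  [9] S(S(S(S(add(SZ, SSSZ)))))
  [10] S(S(S(S(S(add(Z, SSSZ))))))
  [11] S^8(Z)

Answer: YES — reaches normal form S^8(Z) in 11 ≤ 13 steps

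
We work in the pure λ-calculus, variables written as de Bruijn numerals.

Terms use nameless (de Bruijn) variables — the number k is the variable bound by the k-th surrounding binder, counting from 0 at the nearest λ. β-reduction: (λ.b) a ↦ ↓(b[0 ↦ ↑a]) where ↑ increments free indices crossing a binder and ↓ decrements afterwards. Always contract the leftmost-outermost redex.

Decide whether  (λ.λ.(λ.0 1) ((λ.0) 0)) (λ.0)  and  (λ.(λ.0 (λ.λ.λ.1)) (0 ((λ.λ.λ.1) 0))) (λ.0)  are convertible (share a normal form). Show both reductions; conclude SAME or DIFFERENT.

Term A:
  start: (λ.λ.(λ.0 1) ((λ.0) 0)) (λ.0)
  →1  λ.(λ.0 1) ((λ.0) 0)
  →2  λ.(λ.0) 0 0
  →3  λ.0 0

Term B:
  start: (λ.(λ.0 (λ.λ.λ.1)) (0 ((λ.λ.λ.1) 0))) (λ.0)
  →1  (λ.0 (λ.λ.λ.1)) ((λ.0) ((λ.λ.λ.1) (λ.0)))
  →2  (λ.0) ((λ.λ.λ.1) (λ.0)) (λ.λ.λ.1)
  →3  (λ.λ.λ.1) (λ.0) (λ.λ.λ.1)
  →4  (λ.λ.1) (λ.λ.λ.1)
  →5  λ.λ.λ.λ.1

Answer: DIFFERENT — A ⇓ λ.0 0, B ⇓ λ.λ.λ.λ.1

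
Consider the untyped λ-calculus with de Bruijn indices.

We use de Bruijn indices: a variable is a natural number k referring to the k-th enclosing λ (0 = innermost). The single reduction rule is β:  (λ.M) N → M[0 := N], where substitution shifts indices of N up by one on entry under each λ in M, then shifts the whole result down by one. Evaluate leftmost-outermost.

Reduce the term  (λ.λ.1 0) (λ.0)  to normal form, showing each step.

Answer: normal form = λ.0  (in 2 steps)

Derivation:
  start: (λ.λ.1 0) (λ.0)
  [1] λ.(λ.0) 0
  [2] λ.0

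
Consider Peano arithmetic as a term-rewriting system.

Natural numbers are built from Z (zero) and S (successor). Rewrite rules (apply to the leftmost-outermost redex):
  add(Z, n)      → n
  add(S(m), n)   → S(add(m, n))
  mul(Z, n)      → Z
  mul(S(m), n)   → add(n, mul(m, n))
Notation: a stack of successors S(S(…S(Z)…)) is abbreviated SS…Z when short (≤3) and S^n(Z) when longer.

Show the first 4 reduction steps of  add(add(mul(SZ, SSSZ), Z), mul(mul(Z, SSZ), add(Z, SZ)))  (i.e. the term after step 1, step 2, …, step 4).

Answer: after 4 steps: S(add(add(add(SSZ, mul(Z, SSSZ)), Z), mul(mul(Z, SSZ), add(Z, SZ))))

Derivation:
  start: add(add(mul(SZ, SSSZ), Z), mul(mul(Z, SSZ), add(Z, SZ)))
  [1] add(add(add(SSSZ, mul(Z, SSSZ)), Z), mul(mul(Z, SSZ), add(Z, SZ)))
  [2] add(add(S(add(SSZ, mul(Z, SSSZ))), Z), mul(mul(Z, SSZ), add(Z, SZ)))
  [3] add(S(add(add(SSZ, mul(Z, SSSZ)), Z)), mul(mul(Z, SSZ), add(Z, SZ)))
  [4] S(add(add(add(SSZ, mul(Z, SSSZ)), Z), mul(mul(Z, SSZ), add(Z, SZ))))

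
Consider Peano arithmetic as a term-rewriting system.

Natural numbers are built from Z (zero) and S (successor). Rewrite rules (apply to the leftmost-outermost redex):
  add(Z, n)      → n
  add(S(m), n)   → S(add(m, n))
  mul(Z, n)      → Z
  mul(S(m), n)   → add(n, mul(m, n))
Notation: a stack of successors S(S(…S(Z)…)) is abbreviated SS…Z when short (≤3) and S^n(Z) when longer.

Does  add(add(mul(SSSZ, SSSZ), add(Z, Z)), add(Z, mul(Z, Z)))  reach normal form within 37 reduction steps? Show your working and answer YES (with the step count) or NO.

Answer: NO — after 37 steps the term is S(S(S(S(S(S(S(S(S(add(Z, mul(Z, Z))))))))))), not yet normal

Derivation:
  start: add(add(mul(SSSZ, SSSZ), add(Z, Z)), add(Z, mul(Z, Z)))
  step 1: add(add(add(SSSZ, mul(SSZ, SSSZ)), add(Z, Z)), add(Z, mul(Z, Z)))
  step 2: add(add(S(add(SSZ, mul(SSZ, SSSZ))), add(Z, Z)), add(Z, mul(Z, Z)))
  step 3: add(S(add(add(SSZ, mul(SSZ, SSSZ)), add(Z, Z))), add(Z, mul(Z, Z)))
  step 4: S(add(add(add(SSZ, mul(SSZ, SSSZ)), add(Z, Z)), add(Z, mul(Z, Z))))
  step 5: S(add(add(S(add(SZ, mul(SSZ, SSSZ))), add(Z, Z)), add(Z, mul(Z, Z))))
  step 6: S(add(S(add(add(SZ, mul(SSZ, SSSZ)), add(Z, Z))), add(Z, mul(Z, Z))))
  step 7: S(S(add(add(add(SZ, mul(SSZ, SSSZ)), add(Z, Z)), add(Z, mul(Z, Z)))))
  step 8: S(S(add(add(S(add(Z, mul(SSZ, SSSZ))), add(Z, Z)), add(Z, mul(Z, Z)))))
  step 9: S(S(add(S(add(add(Z, mul(SSZ, SSSZ)), add(Z, Z))), add(Z, mul(Z, Z)))))
  step 10: S(S(S(add(add(add(Z, mul(SSZ, SSSZ)), add(Z, Z)), add(Z, mul(Z, Z))))))
  step 11: S(S(S(add(add(mul(SSZ, SSSZ), add(Z, Z)), add(Z, mul(Z, Z))))))
  step 12: S(S(S(add(add(add(SSSZ, mul(SZ, SSSZ)), add(Z, Z)), add(Z, mul(Z, Z))))))
  step 13: S(S(S(add(add(S(add(SSZ, mul(SZ, SSSZ))), add(Z, Z)), add(Z, mul(Z, Z))))))
  step 14: S(S(S(add(S(add(add(SSZ, mul(SZ, SSSZ)), add(Z, Z))), add(Z, mul(Z, Z))))))
  step 15: S(S(S(S(add(add(add(SSZ, mul(SZ, SSSZ)), add(Z, Z)), add(Z, mul(Z, Z)))))))
  step 16: S(S(S(S(add(add(S(add(SZ, mul(SZ, SSSZ))), add(Z, Z)), add(Z, mul(Z, Z)))))))
  step 17: S(S(S(S(add(S(add(add(SZ, mul(SZ, SSSZ)), add(Z, Z))), add(Z, mul(Z, Z)))))))
  step 18: S(S(S(S(S(add(add(add(SZ, mul(SZ, SSSZ)), add(Z, Z)), add(Z, mul(Z, Z))))))))
  step 19: S(S(S(S(S(add(add(S(add(Z, mul(SZ, SSSZ))), add(Z, Z)), add(Z, mul(Z, Z))))))))
  step 20: S(S(S(S(S(add(S(add(add(Z, mul(SZ, SSSZ)), add(Z, Z))), add(Z, mul(Z, Z))))))))
  step 21: S(S(S(S(S(S(add(add(add(Z, mul(SZ, SSSZ)), add(Z, Z)), add(Z, mul(Z, Z)))))))))
  step 22: S(S(S(S(S(S(add(add(mul(SZ, SSSZ), add(Z, Z)), add(Z, mul(Z, Z)))))))))
  step 23: S(S(S(S(S(S(add(add(add(SSSZ, mul(Z, SSSZ)), add(Z, Z)), add(Z, mul(Z, Z)))))))))
  step 24: S(S(S(S(S(S(add(add(S(add(SSZ, mul(Z, SSSZ))), add(Z, Z)), add(Z, mul(Z, Z)))))))))
  step 25: S(S(S(S(S(S(add(S(add(add(SSZ, mul(Z, SSSZ)), add(Z, Z))), add(Z, mul(Z, Z)))))))))
  step 26: S(S(S(S(S(S(S(add(add(add(SSZ, mul(Z, SSSZ)), add(Z, Z)), add(Z, mul(Z, Z))))))))))
  step 27: S(S(S(S(S(S(S(add(add(S(add(SZ, mul(Z, SSSZ))), add(Z, Z)), add(Z, mul(Z, Z))))))))))
  step 28: S(S(S(S(S(S(S(add(S(add(add(SZ, mul(Z, SSSZ)), add(Z, Z))), add(Z, mul(Z, Z))))))))))
  step 29: S(S(S(S(S(S(S(S(add(add(add(SZ, mul(Z, SSSZ)), add(Z, Z)), add(Z, mul(Z, Z)))))))))))
  step 30: S(S(S(S(S(S(S(S(add(add(S(add(Z, mul(Z, SSSZ))), add(Z, Z)), add(Z, mul(Z, Z)))))))))))
  step 31: S(S(S(S(S(S(S(S(add(S(add(add(Z, mul(Z, SSSZ)), add(Z, Z))), add(Z, mul(Z, Z)))))))))))
  step 32: S(S(S(S(S(S(S(S(S(add(add(add(Z, mul(Z, SSSZ)), add(Z, Z)), add(Z, mul(Z, Z))))))))))))
  step 33: S(S(S(S(S(S(S(S(S(add(add(mul(Z, SSSZ), add(Z, Z)), add(Z, mul(Z, Z))))))))))))
  step 34: S(S(S(S(S(S(S(S(S(add(add(Z, add(Z, Z)), add(Z, mul(Z, Z))))))))))))
  step 35: S(S(S(S(S(S(S(S(S(add(add(Z, Z), add(Z, mul(Z, Z))))))))))))
  step 36: S(S(S(S(S(S(S(S(S(add(Z, add(Z, mul(Z, Z))))))))))))
  step 37: S(S(S(S(S(S(S(S(S(add(Z, mul(Z, Z)))))))))))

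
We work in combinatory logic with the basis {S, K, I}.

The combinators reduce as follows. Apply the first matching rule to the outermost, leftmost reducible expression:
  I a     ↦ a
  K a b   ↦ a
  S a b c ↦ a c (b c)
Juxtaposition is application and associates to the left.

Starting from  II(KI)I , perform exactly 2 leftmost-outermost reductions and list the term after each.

  start: II(KI)I
  [1] I(KI)I
  [2] KII

Answer: after 2 steps: KII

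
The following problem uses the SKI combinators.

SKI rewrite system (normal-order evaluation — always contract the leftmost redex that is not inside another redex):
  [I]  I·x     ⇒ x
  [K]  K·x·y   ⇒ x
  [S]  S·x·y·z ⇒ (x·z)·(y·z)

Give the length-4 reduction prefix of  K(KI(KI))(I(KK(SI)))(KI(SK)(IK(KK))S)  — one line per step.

Answer: after 4 steps: I(IK(KK))S

Reduction:
  start: K(KI(KI))(I(KK(SI)))(KI(SK)(IK(KK))S)
  [1] KI(KI)(KI(SK)(IK(KK))S)
  [2] I(KI(SK)(IK(KK))S)
  [3] KI(SK)(IK(KK))S
  [4] I(IK(KK))S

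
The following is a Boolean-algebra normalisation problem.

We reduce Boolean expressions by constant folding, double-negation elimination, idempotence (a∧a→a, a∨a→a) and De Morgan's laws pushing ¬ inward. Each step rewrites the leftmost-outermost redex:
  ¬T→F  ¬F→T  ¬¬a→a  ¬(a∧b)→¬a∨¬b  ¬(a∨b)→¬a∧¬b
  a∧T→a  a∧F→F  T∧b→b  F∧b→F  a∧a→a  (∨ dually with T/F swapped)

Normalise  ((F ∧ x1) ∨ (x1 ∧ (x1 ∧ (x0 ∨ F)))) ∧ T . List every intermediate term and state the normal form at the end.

  start: ((F ∧ x1) ∨ (x1 ∧ (x1 ∧ (x0 ∨ F)))) ∧ T
  step 1: (F ∧ x1) ∨ (x1 ∧ (x1 ∧ (x0 ∨ F)))
  step 2: F ∨ (x1 ∧ (x1 ∧ (x0 ∨ F)))
  step 3: x1 ∧ (x1 ∧ (x0 ∨ F))
  step 4: x1 ∧ (x1 ∧ x0)

Answer: normal form = x1 ∧ (x1 ∧ x0)  (in 4 steps)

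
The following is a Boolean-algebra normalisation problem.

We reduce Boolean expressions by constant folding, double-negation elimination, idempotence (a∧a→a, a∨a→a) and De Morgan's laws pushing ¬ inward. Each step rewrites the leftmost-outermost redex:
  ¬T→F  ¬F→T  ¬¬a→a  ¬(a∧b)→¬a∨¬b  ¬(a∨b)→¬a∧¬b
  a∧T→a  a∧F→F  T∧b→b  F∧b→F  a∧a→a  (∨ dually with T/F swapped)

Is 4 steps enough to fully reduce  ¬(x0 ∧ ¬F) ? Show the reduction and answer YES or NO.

Answer: YES — reaches normal form ¬x0 in 3 ≤ 4 steps

Reduction:
  start: ¬(x0 ∧ ¬F)
  step 1: ¬x0 ∨ ¬¬F
  step 2: ¬x0 ∨ F
  step 3: ¬x0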